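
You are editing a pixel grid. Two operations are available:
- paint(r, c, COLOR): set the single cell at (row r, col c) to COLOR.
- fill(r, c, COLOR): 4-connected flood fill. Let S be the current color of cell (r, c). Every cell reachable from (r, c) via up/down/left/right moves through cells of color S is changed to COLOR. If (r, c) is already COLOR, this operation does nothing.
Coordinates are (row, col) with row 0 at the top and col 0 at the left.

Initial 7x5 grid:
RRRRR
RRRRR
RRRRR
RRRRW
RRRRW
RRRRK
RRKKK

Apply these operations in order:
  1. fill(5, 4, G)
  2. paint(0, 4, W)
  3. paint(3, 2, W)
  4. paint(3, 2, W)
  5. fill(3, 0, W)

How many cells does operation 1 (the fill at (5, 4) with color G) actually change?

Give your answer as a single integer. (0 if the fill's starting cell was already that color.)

After op 1 fill(5,4,G) [4 cells changed]:
RRRRR
RRRRR
RRRRR
RRRRW
RRRRW
RRRRG
RRGGG

Answer: 4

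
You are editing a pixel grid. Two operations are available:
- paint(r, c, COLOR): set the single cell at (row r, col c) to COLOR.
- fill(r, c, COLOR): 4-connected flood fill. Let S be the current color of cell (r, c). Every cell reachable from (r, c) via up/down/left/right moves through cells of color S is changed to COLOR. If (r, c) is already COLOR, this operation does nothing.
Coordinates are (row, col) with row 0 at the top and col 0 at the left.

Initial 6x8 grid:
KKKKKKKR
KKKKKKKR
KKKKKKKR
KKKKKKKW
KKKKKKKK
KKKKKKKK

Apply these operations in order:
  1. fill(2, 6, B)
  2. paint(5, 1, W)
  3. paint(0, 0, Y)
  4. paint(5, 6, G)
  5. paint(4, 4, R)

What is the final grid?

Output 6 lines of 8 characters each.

Answer: YBBBBBBR
BBBBBBBR
BBBBBBBR
BBBBBBBW
BBBBRBBB
BWBBBBGB

Derivation:
After op 1 fill(2,6,B) [44 cells changed]:
BBBBBBBR
BBBBBBBR
BBBBBBBR
BBBBBBBW
BBBBBBBB
BBBBBBBB
After op 2 paint(5,1,W):
BBBBBBBR
BBBBBBBR
BBBBBBBR
BBBBBBBW
BBBBBBBB
BWBBBBBB
After op 3 paint(0,0,Y):
YBBBBBBR
BBBBBBBR
BBBBBBBR
BBBBBBBW
BBBBBBBB
BWBBBBBB
After op 4 paint(5,6,G):
YBBBBBBR
BBBBBBBR
BBBBBBBR
BBBBBBBW
BBBBBBBB
BWBBBBGB
After op 5 paint(4,4,R):
YBBBBBBR
BBBBBBBR
BBBBBBBR
BBBBBBBW
BBBBRBBB
BWBBBBGB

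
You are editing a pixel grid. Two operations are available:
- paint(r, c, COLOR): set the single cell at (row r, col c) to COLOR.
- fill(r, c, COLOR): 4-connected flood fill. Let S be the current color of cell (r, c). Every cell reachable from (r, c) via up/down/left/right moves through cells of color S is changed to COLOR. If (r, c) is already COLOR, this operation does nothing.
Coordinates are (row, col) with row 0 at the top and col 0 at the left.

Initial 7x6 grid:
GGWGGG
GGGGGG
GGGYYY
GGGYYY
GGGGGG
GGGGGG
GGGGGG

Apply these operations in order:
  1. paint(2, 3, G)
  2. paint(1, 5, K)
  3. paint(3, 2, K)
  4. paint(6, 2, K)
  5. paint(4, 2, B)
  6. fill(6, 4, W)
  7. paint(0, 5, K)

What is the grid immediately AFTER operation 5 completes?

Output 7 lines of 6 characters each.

Answer: GGWGGG
GGGGGK
GGGGYY
GGKYYY
GGBGGG
GGGGGG
GGKGGG

Derivation:
After op 1 paint(2,3,G):
GGWGGG
GGGGGG
GGGGYY
GGGYYY
GGGGGG
GGGGGG
GGGGGG
After op 2 paint(1,5,K):
GGWGGG
GGGGGK
GGGGYY
GGGYYY
GGGGGG
GGGGGG
GGGGGG
After op 3 paint(3,2,K):
GGWGGG
GGGGGK
GGGGYY
GGKYYY
GGGGGG
GGGGGG
GGGGGG
After op 4 paint(6,2,K):
GGWGGG
GGGGGK
GGGGYY
GGKYYY
GGGGGG
GGGGGG
GGKGGG
After op 5 paint(4,2,B):
GGWGGG
GGGGGK
GGGGYY
GGKYYY
GGBGGG
GGGGGG
GGKGGG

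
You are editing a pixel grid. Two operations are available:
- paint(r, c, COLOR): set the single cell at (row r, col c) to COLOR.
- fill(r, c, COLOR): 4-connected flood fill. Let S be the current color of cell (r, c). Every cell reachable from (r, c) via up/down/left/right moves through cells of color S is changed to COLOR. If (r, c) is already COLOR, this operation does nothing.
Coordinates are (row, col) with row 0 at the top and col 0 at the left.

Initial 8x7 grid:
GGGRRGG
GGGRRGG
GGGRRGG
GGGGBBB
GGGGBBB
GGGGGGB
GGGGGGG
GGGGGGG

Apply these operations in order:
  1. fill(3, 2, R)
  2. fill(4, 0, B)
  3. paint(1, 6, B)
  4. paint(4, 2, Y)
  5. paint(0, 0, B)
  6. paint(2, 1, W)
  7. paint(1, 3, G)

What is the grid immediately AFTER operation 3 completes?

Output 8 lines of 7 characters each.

After op 1 fill(3,2,R) [37 cells changed]:
RRRRRGG
RRRRRGG
RRRRRGG
RRRRBBB
RRRRBBB
RRRRRRB
RRRRRRR
RRRRRRR
After op 2 fill(4,0,B) [43 cells changed]:
BBBBBGG
BBBBBGG
BBBBBGG
BBBBBBB
BBBBBBB
BBBBBBB
BBBBBBB
BBBBBBB
After op 3 paint(1,6,B):
BBBBBGG
BBBBBGB
BBBBBGG
BBBBBBB
BBBBBBB
BBBBBBB
BBBBBBB
BBBBBBB

Answer: BBBBBGG
BBBBBGB
BBBBBGG
BBBBBBB
BBBBBBB
BBBBBBB
BBBBBBB
BBBBBBB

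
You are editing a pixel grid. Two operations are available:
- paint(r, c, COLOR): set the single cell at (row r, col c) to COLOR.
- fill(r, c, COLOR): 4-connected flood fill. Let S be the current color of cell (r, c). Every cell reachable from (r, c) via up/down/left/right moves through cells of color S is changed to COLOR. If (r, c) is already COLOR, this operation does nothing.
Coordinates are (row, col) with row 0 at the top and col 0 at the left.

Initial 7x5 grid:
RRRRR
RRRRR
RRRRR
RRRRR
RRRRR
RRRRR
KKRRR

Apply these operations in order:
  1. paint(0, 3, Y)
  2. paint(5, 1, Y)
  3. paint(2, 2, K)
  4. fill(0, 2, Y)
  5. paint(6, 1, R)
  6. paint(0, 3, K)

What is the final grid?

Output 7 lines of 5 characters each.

Answer: YYYKY
YYYYY
YYKYY
YYYYY
YYYYY
YYYYY
KRYYY

Derivation:
After op 1 paint(0,3,Y):
RRRYR
RRRRR
RRRRR
RRRRR
RRRRR
RRRRR
KKRRR
After op 2 paint(5,1,Y):
RRRYR
RRRRR
RRRRR
RRRRR
RRRRR
RYRRR
KKRRR
After op 3 paint(2,2,K):
RRRYR
RRRRR
RRKRR
RRRRR
RRRRR
RYRRR
KKRRR
After op 4 fill(0,2,Y) [30 cells changed]:
YYYYY
YYYYY
YYKYY
YYYYY
YYYYY
YYYYY
KKYYY
After op 5 paint(6,1,R):
YYYYY
YYYYY
YYKYY
YYYYY
YYYYY
YYYYY
KRYYY
After op 6 paint(0,3,K):
YYYKY
YYYYY
YYKYY
YYYYY
YYYYY
YYYYY
KRYYY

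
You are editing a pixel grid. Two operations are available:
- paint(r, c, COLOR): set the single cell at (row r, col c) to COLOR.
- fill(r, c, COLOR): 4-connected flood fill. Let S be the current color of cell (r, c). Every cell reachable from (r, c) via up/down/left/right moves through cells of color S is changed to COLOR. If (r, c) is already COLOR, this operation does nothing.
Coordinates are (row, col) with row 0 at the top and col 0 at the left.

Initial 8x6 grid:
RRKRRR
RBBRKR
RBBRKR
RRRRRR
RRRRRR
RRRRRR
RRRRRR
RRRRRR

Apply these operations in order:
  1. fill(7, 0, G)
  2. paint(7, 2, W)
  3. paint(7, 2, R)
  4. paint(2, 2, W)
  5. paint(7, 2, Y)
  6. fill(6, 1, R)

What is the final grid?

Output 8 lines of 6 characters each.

After op 1 fill(7,0,G) [41 cells changed]:
GGKGGG
GBBGKG
GBBGKG
GGGGGG
GGGGGG
GGGGGG
GGGGGG
GGGGGG
After op 2 paint(7,2,W):
GGKGGG
GBBGKG
GBBGKG
GGGGGG
GGGGGG
GGGGGG
GGGGGG
GGWGGG
After op 3 paint(7,2,R):
GGKGGG
GBBGKG
GBBGKG
GGGGGG
GGGGGG
GGGGGG
GGGGGG
GGRGGG
After op 4 paint(2,2,W):
GGKGGG
GBBGKG
GBWGKG
GGGGGG
GGGGGG
GGGGGG
GGGGGG
GGRGGG
After op 5 paint(7,2,Y):
GGKGGG
GBBGKG
GBWGKG
GGGGGG
GGGGGG
GGGGGG
GGGGGG
GGYGGG
After op 6 fill(6,1,R) [40 cells changed]:
RRKRRR
RBBRKR
RBWRKR
RRRRRR
RRRRRR
RRRRRR
RRRRRR
RRYRRR

Answer: RRKRRR
RBBRKR
RBWRKR
RRRRRR
RRRRRR
RRRRRR
RRRRRR
RRYRRR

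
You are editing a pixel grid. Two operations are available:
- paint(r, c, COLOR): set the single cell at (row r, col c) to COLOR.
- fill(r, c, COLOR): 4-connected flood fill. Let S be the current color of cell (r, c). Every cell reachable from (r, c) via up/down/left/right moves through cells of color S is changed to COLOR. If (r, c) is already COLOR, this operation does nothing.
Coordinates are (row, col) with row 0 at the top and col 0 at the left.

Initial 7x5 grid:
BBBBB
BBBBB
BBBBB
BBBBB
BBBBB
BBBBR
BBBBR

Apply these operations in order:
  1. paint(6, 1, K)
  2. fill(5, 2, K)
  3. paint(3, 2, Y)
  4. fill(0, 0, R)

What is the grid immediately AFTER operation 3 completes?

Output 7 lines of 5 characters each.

After op 1 paint(6,1,K):
BBBBB
BBBBB
BBBBB
BBBBB
BBBBB
BBBBR
BKBBR
After op 2 fill(5,2,K) [32 cells changed]:
KKKKK
KKKKK
KKKKK
KKKKK
KKKKK
KKKKR
KKKKR
After op 3 paint(3,2,Y):
KKKKK
KKKKK
KKKKK
KKYKK
KKKKK
KKKKR
KKKKR

Answer: KKKKK
KKKKK
KKKKK
KKYKK
KKKKK
KKKKR
KKKKR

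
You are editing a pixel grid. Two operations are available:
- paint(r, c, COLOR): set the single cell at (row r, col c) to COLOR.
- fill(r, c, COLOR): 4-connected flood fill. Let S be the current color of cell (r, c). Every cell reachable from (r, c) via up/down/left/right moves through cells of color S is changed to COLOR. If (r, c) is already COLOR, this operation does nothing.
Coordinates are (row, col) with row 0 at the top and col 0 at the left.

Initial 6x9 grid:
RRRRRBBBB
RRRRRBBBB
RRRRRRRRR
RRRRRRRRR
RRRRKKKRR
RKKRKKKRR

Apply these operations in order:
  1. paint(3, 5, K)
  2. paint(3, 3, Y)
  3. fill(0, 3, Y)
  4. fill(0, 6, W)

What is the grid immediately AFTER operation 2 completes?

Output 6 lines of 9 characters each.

Answer: RRRRRBBBB
RRRRRBBBB
RRRRRRRRR
RRRYRKRRR
RRRRKKKRR
RKKRKKKRR

Derivation:
After op 1 paint(3,5,K):
RRRRRBBBB
RRRRRBBBB
RRRRRRRRR
RRRRRKRRR
RRRRKKKRR
RKKRKKKRR
After op 2 paint(3,3,Y):
RRRRRBBBB
RRRRRBBBB
RRRRRRRRR
RRRYRKRRR
RRRRKKKRR
RKKRKKKRR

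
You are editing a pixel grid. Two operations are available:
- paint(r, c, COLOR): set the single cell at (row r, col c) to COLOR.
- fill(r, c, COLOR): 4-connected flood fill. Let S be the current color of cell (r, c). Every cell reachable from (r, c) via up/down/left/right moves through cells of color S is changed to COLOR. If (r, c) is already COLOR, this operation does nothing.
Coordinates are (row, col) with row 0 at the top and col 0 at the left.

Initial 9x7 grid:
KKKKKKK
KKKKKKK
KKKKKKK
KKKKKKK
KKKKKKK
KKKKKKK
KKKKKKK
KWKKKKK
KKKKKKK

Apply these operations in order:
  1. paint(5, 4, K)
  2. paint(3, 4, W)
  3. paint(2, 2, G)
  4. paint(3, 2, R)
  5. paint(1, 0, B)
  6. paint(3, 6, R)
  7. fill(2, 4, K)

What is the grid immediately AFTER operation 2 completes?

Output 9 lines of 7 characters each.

After op 1 paint(5,4,K):
KKKKKKK
KKKKKKK
KKKKKKK
KKKKKKK
KKKKKKK
KKKKKKK
KKKKKKK
KWKKKKK
KKKKKKK
After op 2 paint(3,4,W):
KKKKKKK
KKKKKKK
KKKKKKK
KKKKWKK
KKKKKKK
KKKKKKK
KKKKKKK
KWKKKKK
KKKKKKK

Answer: KKKKKKK
KKKKKKK
KKKKKKK
KKKKWKK
KKKKKKK
KKKKKKK
KKKKKKK
KWKKKKK
KKKKKKK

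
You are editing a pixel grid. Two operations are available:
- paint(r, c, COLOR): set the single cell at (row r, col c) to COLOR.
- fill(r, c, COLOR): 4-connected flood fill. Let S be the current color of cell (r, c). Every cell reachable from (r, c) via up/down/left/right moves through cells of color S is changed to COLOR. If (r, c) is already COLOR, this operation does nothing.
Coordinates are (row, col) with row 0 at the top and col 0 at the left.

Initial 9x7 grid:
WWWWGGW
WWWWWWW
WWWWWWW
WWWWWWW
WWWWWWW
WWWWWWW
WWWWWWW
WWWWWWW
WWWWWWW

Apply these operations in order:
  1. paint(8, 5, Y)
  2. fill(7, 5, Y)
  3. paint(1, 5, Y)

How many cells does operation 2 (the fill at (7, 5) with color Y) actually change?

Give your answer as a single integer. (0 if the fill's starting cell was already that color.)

After op 1 paint(8,5,Y):
WWWWGGW
WWWWWWW
WWWWWWW
WWWWWWW
WWWWWWW
WWWWWWW
WWWWWWW
WWWWWWW
WWWWWYW
After op 2 fill(7,5,Y) [60 cells changed]:
YYYYGGY
YYYYYYY
YYYYYYY
YYYYYYY
YYYYYYY
YYYYYYY
YYYYYYY
YYYYYYY
YYYYYYY

Answer: 60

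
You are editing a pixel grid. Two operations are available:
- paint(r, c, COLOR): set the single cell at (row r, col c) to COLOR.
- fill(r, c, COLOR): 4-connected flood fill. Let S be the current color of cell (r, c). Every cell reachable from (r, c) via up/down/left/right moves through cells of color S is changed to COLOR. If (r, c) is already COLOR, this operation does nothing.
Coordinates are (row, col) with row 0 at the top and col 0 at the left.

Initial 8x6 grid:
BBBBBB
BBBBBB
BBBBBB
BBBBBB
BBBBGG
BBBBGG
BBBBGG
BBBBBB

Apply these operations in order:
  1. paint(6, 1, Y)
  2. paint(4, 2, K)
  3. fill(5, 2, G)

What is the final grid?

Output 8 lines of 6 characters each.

After op 1 paint(6,1,Y):
BBBBBB
BBBBBB
BBBBBB
BBBBBB
BBBBGG
BBBBGG
BYBBGG
BBBBBB
After op 2 paint(4,2,K):
BBBBBB
BBBBBB
BBBBBB
BBBBBB
BBKBGG
BBBBGG
BYBBGG
BBBBBB
After op 3 fill(5,2,G) [40 cells changed]:
GGGGGG
GGGGGG
GGGGGG
GGGGGG
GGKGGG
GGGGGG
GYGGGG
GGGGGG

Answer: GGGGGG
GGGGGG
GGGGGG
GGGGGG
GGKGGG
GGGGGG
GYGGGG
GGGGGG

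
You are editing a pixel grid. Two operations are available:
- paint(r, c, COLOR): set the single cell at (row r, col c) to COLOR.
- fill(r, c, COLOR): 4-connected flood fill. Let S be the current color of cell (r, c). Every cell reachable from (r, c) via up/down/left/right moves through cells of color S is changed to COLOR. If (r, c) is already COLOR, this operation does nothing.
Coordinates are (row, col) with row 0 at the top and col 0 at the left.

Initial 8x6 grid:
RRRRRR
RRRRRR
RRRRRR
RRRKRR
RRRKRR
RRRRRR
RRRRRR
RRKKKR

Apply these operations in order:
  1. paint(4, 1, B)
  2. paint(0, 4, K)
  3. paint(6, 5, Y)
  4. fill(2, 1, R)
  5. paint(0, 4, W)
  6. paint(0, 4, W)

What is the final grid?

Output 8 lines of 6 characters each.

Answer: RRRRWR
RRRRRR
RRRRRR
RRRKRR
RBRKRR
RRRRRR
RRRRRY
RRKKKR

Derivation:
After op 1 paint(4,1,B):
RRRRRR
RRRRRR
RRRRRR
RRRKRR
RBRKRR
RRRRRR
RRRRRR
RRKKKR
After op 2 paint(0,4,K):
RRRRKR
RRRRRR
RRRRRR
RRRKRR
RBRKRR
RRRRRR
RRRRRR
RRKKKR
After op 3 paint(6,5,Y):
RRRRKR
RRRRRR
RRRRRR
RRRKRR
RBRKRR
RRRRRR
RRRRRY
RRKKKR
After op 4 fill(2,1,R) [0 cells changed]:
RRRRKR
RRRRRR
RRRRRR
RRRKRR
RBRKRR
RRRRRR
RRRRRY
RRKKKR
After op 5 paint(0,4,W):
RRRRWR
RRRRRR
RRRRRR
RRRKRR
RBRKRR
RRRRRR
RRRRRY
RRKKKR
After op 6 paint(0,4,W):
RRRRWR
RRRRRR
RRRRRR
RRRKRR
RBRKRR
RRRRRR
RRRRRY
RRKKKR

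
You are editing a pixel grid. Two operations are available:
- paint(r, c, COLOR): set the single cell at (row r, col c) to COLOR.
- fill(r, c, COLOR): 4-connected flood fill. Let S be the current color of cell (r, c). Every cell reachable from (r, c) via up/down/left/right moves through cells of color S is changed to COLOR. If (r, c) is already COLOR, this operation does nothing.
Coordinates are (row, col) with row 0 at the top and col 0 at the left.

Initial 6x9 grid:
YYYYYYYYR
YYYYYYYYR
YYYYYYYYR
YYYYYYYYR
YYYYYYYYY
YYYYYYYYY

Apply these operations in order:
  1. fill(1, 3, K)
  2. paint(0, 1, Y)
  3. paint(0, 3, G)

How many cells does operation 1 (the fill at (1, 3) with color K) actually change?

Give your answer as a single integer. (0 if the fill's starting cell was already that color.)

After op 1 fill(1,3,K) [50 cells changed]:
KKKKKKKKR
KKKKKKKKR
KKKKKKKKR
KKKKKKKKR
KKKKKKKKK
KKKKKKKKK

Answer: 50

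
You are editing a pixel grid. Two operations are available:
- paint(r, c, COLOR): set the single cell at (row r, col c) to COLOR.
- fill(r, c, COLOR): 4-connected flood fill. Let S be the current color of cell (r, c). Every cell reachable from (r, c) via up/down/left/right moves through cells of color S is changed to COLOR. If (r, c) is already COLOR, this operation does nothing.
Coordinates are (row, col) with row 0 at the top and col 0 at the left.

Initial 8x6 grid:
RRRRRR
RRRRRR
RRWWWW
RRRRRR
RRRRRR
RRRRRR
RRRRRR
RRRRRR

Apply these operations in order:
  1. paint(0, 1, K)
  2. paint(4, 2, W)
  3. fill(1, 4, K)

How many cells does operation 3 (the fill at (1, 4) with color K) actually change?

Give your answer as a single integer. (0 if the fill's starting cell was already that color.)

After op 1 paint(0,1,K):
RKRRRR
RRRRRR
RRWWWW
RRRRRR
RRRRRR
RRRRRR
RRRRRR
RRRRRR
After op 2 paint(4,2,W):
RKRRRR
RRRRRR
RRWWWW
RRRRRR
RRWRRR
RRRRRR
RRRRRR
RRRRRR
After op 3 fill(1,4,K) [42 cells changed]:
KKKKKK
KKKKKK
KKWWWW
KKKKKK
KKWKKK
KKKKKK
KKKKKK
KKKKKK

Answer: 42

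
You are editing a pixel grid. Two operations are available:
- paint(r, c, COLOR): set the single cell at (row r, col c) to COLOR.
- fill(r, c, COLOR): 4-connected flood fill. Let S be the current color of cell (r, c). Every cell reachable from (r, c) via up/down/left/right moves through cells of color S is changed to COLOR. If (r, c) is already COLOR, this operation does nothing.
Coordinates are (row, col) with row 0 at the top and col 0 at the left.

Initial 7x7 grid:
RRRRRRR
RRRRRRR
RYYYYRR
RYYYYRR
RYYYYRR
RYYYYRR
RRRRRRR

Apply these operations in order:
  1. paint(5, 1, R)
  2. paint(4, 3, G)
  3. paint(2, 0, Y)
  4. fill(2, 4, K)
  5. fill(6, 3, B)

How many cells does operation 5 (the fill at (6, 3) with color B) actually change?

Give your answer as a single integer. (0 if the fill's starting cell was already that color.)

After op 1 paint(5,1,R):
RRRRRRR
RRRRRRR
RYYYYRR
RYYYYRR
RYYYYRR
RRYYYRR
RRRRRRR
After op 2 paint(4,3,G):
RRRRRRR
RRRRRRR
RYYYYRR
RYYYYRR
RYYGYRR
RRYYYRR
RRRRRRR
After op 3 paint(2,0,Y):
RRRRRRR
RRRRRRR
YYYYYRR
RYYYYRR
RYYGYRR
RRYYYRR
RRRRRRR
After op 4 fill(2,4,K) [15 cells changed]:
RRRRRRR
RRRRRRR
KKKKKRR
RKKKKRR
RKKGKRR
RRKKKRR
RRRRRRR
After op 5 fill(6,3,B) [33 cells changed]:
BBBBBBB
BBBBBBB
KKKKKBB
BKKKKBB
BKKGKBB
BBKKKBB
BBBBBBB

Answer: 33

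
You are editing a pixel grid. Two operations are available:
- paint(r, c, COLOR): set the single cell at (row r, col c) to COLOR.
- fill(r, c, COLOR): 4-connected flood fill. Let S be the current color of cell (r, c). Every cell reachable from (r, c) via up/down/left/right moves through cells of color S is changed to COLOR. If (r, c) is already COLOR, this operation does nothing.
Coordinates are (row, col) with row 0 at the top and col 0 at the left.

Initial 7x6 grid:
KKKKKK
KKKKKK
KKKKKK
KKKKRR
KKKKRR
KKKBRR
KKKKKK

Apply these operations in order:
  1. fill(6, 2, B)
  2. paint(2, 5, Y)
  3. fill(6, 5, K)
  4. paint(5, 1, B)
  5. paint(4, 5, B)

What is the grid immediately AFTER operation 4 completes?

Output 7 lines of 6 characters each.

Answer: KKKKKK
KKKKKK
KKKKKY
KKKKRR
KKKKRR
KBKKRR
KKKKKK

Derivation:
After op 1 fill(6,2,B) [35 cells changed]:
BBBBBB
BBBBBB
BBBBBB
BBBBRR
BBBBRR
BBBBRR
BBBBBB
After op 2 paint(2,5,Y):
BBBBBB
BBBBBB
BBBBBY
BBBBRR
BBBBRR
BBBBRR
BBBBBB
After op 3 fill(6,5,K) [35 cells changed]:
KKKKKK
KKKKKK
KKKKKY
KKKKRR
KKKKRR
KKKKRR
KKKKKK
After op 4 paint(5,1,B):
KKKKKK
KKKKKK
KKKKKY
KKKKRR
KKKKRR
KBKKRR
KKKKKK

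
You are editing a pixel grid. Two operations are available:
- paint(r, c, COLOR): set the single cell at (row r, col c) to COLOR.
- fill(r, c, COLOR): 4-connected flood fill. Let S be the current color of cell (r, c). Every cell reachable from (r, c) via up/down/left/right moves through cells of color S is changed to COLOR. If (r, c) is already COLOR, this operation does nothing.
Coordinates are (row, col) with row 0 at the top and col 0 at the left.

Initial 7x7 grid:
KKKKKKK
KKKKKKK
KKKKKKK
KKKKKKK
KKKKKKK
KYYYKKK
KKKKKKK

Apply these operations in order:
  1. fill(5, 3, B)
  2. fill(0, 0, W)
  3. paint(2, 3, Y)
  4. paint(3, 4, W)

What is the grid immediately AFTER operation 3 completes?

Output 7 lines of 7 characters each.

After op 1 fill(5,3,B) [3 cells changed]:
KKKKKKK
KKKKKKK
KKKKKKK
KKKKKKK
KKKKKKK
KBBBKKK
KKKKKKK
After op 2 fill(0,0,W) [46 cells changed]:
WWWWWWW
WWWWWWW
WWWWWWW
WWWWWWW
WWWWWWW
WBBBWWW
WWWWWWW
After op 3 paint(2,3,Y):
WWWWWWW
WWWWWWW
WWWYWWW
WWWWWWW
WWWWWWW
WBBBWWW
WWWWWWW

Answer: WWWWWWW
WWWWWWW
WWWYWWW
WWWWWWW
WWWWWWW
WBBBWWW
WWWWWWW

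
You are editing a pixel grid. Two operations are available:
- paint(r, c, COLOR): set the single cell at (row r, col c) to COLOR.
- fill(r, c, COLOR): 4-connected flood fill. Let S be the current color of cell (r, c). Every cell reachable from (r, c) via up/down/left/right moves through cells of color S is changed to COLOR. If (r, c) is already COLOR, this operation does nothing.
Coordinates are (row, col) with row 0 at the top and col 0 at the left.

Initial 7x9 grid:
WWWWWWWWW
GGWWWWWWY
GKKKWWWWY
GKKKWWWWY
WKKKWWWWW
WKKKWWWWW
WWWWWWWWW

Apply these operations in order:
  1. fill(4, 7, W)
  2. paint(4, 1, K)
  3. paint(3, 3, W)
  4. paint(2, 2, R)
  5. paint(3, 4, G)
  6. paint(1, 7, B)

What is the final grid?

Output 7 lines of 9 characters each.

After op 1 fill(4,7,W) [0 cells changed]:
WWWWWWWWW
GGWWWWWWY
GKKKWWWWY
GKKKWWWWY
WKKKWWWWW
WKKKWWWWW
WWWWWWWWW
After op 2 paint(4,1,K):
WWWWWWWWW
GGWWWWWWY
GKKKWWWWY
GKKKWWWWY
WKKKWWWWW
WKKKWWWWW
WWWWWWWWW
After op 3 paint(3,3,W):
WWWWWWWWW
GGWWWWWWY
GKKKWWWWY
GKKWWWWWY
WKKKWWWWW
WKKKWWWWW
WWWWWWWWW
After op 4 paint(2,2,R):
WWWWWWWWW
GGWWWWWWY
GKRKWWWWY
GKKWWWWWY
WKKKWWWWW
WKKKWWWWW
WWWWWWWWW
After op 5 paint(3,4,G):
WWWWWWWWW
GGWWWWWWY
GKRKWWWWY
GKKWGWWWY
WKKKWWWWW
WKKKWWWWW
WWWWWWWWW
After op 6 paint(1,7,B):
WWWWWWWWW
GGWWWWWBY
GKRKWWWWY
GKKWGWWWY
WKKKWWWWW
WKKKWWWWW
WWWWWWWWW

Answer: WWWWWWWWW
GGWWWWWBY
GKRKWWWWY
GKKWGWWWY
WKKKWWWWW
WKKKWWWWW
WWWWWWWWW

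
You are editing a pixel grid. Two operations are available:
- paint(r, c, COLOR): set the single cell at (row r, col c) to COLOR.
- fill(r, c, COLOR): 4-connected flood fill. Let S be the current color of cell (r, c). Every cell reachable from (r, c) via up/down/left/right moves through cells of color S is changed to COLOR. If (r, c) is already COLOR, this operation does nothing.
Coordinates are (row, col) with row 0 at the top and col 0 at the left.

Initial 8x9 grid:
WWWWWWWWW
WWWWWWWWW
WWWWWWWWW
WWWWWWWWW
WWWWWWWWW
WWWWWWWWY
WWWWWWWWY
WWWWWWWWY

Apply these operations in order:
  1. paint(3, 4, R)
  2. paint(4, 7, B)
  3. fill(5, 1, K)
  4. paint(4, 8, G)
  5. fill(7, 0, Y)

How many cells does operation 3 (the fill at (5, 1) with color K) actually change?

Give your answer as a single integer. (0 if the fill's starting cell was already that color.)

After op 1 paint(3,4,R):
WWWWWWWWW
WWWWWWWWW
WWWWWWWWW
WWWWRWWWW
WWWWWWWWW
WWWWWWWWY
WWWWWWWWY
WWWWWWWWY
After op 2 paint(4,7,B):
WWWWWWWWW
WWWWWWWWW
WWWWWWWWW
WWWWRWWWW
WWWWWWWBW
WWWWWWWWY
WWWWWWWWY
WWWWWWWWY
After op 3 fill(5,1,K) [67 cells changed]:
KKKKKKKKK
KKKKKKKKK
KKKKKKKKK
KKKKRKKKK
KKKKKKKBK
KKKKKKKKY
KKKKKKKKY
KKKKKKKKY

Answer: 67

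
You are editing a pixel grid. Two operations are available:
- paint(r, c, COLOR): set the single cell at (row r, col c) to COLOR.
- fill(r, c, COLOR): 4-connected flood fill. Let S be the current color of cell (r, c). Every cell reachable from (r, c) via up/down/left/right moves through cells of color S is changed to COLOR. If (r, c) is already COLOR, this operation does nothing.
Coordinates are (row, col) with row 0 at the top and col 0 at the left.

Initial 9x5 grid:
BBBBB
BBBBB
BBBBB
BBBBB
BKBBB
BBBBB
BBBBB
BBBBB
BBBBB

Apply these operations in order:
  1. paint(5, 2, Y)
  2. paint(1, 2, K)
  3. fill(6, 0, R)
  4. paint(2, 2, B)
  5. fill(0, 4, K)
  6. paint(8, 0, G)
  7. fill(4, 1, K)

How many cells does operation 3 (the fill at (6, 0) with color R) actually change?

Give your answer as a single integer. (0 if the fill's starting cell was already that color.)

After op 1 paint(5,2,Y):
BBBBB
BBBBB
BBBBB
BBBBB
BKBBB
BBYBB
BBBBB
BBBBB
BBBBB
After op 2 paint(1,2,K):
BBBBB
BBKBB
BBBBB
BBBBB
BKBBB
BBYBB
BBBBB
BBBBB
BBBBB
After op 3 fill(6,0,R) [42 cells changed]:
RRRRR
RRKRR
RRRRR
RRRRR
RKRRR
RRYRR
RRRRR
RRRRR
RRRRR

Answer: 42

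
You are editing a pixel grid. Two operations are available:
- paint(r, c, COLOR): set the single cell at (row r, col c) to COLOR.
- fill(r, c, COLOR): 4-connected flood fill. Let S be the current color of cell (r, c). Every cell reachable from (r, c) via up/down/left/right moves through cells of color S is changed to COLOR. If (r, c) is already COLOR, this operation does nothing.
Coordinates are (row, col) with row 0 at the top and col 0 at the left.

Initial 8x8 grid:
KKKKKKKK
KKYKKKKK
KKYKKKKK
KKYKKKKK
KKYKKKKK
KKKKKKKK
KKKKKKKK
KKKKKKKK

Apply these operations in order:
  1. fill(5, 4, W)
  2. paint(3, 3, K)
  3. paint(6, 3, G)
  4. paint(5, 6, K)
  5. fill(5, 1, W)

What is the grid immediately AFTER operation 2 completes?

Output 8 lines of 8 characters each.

Answer: WWWWWWWW
WWYWWWWW
WWYWWWWW
WWYKWWWW
WWYWWWWW
WWWWWWWW
WWWWWWWW
WWWWWWWW

Derivation:
After op 1 fill(5,4,W) [60 cells changed]:
WWWWWWWW
WWYWWWWW
WWYWWWWW
WWYWWWWW
WWYWWWWW
WWWWWWWW
WWWWWWWW
WWWWWWWW
After op 2 paint(3,3,K):
WWWWWWWW
WWYWWWWW
WWYWWWWW
WWYKWWWW
WWYWWWWW
WWWWWWWW
WWWWWWWW
WWWWWWWW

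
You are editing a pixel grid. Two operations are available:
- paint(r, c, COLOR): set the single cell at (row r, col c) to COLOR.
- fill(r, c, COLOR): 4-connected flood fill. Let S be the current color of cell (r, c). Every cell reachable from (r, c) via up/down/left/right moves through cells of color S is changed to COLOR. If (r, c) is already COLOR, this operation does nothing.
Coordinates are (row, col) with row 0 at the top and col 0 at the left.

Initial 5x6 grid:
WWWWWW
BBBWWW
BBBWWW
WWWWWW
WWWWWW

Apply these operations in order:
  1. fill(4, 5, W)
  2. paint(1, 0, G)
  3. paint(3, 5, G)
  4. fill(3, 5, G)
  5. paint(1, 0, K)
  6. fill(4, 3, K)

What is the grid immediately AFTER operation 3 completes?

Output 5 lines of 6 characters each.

Answer: WWWWWW
GBBWWW
BBBWWW
WWWWWG
WWWWWW

Derivation:
After op 1 fill(4,5,W) [0 cells changed]:
WWWWWW
BBBWWW
BBBWWW
WWWWWW
WWWWWW
After op 2 paint(1,0,G):
WWWWWW
GBBWWW
BBBWWW
WWWWWW
WWWWWW
After op 3 paint(3,5,G):
WWWWWW
GBBWWW
BBBWWW
WWWWWG
WWWWWW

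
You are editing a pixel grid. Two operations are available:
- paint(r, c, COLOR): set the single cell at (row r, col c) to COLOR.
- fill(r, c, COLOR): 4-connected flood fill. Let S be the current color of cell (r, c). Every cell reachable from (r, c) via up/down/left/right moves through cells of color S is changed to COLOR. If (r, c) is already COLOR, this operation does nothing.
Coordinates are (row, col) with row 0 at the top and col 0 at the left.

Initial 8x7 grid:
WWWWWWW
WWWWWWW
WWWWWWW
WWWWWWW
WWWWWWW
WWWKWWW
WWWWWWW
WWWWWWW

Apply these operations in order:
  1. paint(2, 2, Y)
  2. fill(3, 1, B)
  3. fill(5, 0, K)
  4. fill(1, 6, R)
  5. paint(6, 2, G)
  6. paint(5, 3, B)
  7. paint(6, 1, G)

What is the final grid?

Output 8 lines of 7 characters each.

Answer: RRRRRRR
RRRRRRR
RRYRRRR
RRRRRRR
RRRRRRR
RRRBRRR
RGGRRRR
RRRRRRR

Derivation:
After op 1 paint(2,2,Y):
WWWWWWW
WWWWWWW
WWYWWWW
WWWWWWW
WWWWWWW
WWWKWWW
WWWWWWW
WWWWWWW
After op 2 fill(3,1,B) [54 cells changed]:
BBBBBBB
BBBBBBB
BBYBBBB
BBBBBBB
BBBBBBB
BBBKBBB
BBBBBBB
BBBBBBB
After op 3 fill(5,0,K) [54 cells changed]:
KKKKKKK
KKKKKKK
KKYKKKK
KKKKKKK
KKKKKKK
KKKKKKK
KKKKKKK
KKKKKKK
After op 4 fill(1,6,R) [55 cells changed]:
RRRRRRR
RRRRRRR
RRYRRRR
RRRRRRR
RRRRRRR
RRRRRRR
RRRRRRR
RRRRRRR
After op 5 paint(6,2,G):
RRRRRRR
RRRRRRR
RRYRRRR
RRRRRRR
RRRRRRR
RRRRRRR
RRGRRRR
RRRRRRR
After op 6 paint(5,3,B):
RRRRRRR
RRRRRRR
RRYRRRR
RRRRRRR
RRRRRRR
RRRBRRR
RRGRRRR
RRRRRRR
After op 7 paint(6,1,G):
RRRRRRR
RRRRRRR
RRYRRRR
RRRRRRR
RRRRRRR
RRRBRRR
RGGRRRR
RRRRRRR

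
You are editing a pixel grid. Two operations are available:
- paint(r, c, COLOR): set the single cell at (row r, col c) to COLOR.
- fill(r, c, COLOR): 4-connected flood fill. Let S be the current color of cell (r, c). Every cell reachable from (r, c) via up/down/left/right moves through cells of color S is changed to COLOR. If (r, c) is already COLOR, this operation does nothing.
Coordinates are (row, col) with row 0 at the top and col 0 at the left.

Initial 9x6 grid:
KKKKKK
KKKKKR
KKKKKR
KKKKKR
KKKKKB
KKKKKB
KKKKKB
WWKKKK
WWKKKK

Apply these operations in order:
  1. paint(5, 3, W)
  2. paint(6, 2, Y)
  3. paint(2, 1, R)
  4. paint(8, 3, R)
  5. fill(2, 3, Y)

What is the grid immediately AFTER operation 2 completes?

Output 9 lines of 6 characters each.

Answer: KKKKKK
KKKKKR
KKKKKR
KKKKKR
KKKKKB
KKKWKB
KKYKKB
WWKKKK
WWKKKK

Derivation:
After op 1 paint(5,3,W):
KKKKKK
KKKKKR
KKKKKR
KKKKKR
KKKKKB
KKKWKB
KKKKKB
WWKKKK
WWKKKK
After op 2 paint(6,2,Y):
KKKKKK
KKKKKR
KKKKKR
KKKKKR
KKKKKB
KKKWKB
KKYKKB
WWKKKK
WWKKKK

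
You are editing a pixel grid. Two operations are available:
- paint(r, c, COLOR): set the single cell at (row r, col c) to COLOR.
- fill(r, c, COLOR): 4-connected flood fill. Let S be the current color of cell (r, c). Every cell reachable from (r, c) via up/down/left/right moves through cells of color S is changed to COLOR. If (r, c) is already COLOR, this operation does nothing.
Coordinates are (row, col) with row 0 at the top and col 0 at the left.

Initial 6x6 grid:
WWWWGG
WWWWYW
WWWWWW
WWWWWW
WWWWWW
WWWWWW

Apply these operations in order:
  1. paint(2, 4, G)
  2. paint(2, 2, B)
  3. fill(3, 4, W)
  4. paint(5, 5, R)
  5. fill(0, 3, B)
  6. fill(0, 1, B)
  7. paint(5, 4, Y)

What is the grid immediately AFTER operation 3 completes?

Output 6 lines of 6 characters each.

After op 1 paint(2,4,G):
WWWWGG
WWWWYW
WWWWGW
WWWWWW
WWWWWW
WWWWWW
After op 2 paint(2,2,B):
WWWWGG
WWWWYW
WWBWGW
WWWWWW
WWWWWW
WWWWWW
After op 3 fill(3,4,W) [0 cells changed]:
WWWWGG
WWWWYW
WWBWGW
WWWWWW
WWWWWW
WWWWWW

Answer: WWWWGG
WWWWYW
WWBWGW
WWWWWW
WWWWWW
WWWWWW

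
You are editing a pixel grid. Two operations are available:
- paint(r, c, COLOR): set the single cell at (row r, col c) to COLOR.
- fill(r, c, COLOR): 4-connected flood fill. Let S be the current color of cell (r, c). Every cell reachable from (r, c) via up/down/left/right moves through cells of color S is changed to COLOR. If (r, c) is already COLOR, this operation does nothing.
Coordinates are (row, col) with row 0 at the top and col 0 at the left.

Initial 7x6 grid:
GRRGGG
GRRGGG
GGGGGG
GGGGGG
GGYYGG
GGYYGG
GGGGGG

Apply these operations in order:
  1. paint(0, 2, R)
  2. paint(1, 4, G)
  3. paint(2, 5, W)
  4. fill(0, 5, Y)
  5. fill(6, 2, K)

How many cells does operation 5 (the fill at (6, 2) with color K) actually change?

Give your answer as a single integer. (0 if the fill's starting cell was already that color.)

Answer: 37

Derivation:
After op 1 paint(0,2,R):
GRRGGG
GRRGGG
GGGGGG
GGGGGG
GGYYGG
GGYYGG
GGGGGG
After op 2 paint(1,4,G):
GRRGGG
GRRGGG
GGGGGG
GGGGGG
GGYYGG
GGYYGG
GGGGGG
After op 3 paint(2,5,W):
GRRGGG
GRRGGG
GGGGGW
GGGGGG
GGYYGG
GGYYGG
GGGGGG
After op 4 fill(0,5,Y) [33 cells changed]:
YRRYYY
YRRYYY
YYYYYW
YYYYYY
YYYYYY
YYYYYY
YYYYYY
After op 5 fill(6,2,K) [37 cells changed]:
KRRKKK
KRRKKK
KKKKKW
KKKKKK
KKKKKK
KKKKKK
KKKKKK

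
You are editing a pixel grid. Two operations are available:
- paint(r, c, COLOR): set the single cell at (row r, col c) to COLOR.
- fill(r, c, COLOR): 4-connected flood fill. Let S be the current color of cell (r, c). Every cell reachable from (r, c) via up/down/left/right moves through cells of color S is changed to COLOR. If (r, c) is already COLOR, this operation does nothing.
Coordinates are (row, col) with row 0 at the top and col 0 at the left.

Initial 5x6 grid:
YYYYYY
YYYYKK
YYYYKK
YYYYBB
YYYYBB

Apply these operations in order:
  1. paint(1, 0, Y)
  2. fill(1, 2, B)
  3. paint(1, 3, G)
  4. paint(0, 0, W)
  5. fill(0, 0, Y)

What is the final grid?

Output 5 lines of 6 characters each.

After op 1 paint(1,0,Y):
YYYYYY
YYYYKK
YYYYKK
YYYYBB
YYYYBB
After op 2 fill(1,2,B) [22 cells changed]:
BBBBBB
BBBBKK
BBBBKK
BBBBBB
BBBBBB
After op 3 paint(1,3,G):
BBBBBB
BBBGKK
BBBBKK
BBBBBB
BBBBBB
After op 4 paint(0,0,W):
WBBBBB
BBBGKK
BBBBKK
BBBBBB
BBBBBB
After op 5 fill(0,0,Y) [1 cells changed]:
YBBBBB
BBBGKK
BBBBKK
BBBBBB
BBBBBB

Answer: YBBBBB
BBBGKK
BBBBKK
BBBBBB
BBBBBB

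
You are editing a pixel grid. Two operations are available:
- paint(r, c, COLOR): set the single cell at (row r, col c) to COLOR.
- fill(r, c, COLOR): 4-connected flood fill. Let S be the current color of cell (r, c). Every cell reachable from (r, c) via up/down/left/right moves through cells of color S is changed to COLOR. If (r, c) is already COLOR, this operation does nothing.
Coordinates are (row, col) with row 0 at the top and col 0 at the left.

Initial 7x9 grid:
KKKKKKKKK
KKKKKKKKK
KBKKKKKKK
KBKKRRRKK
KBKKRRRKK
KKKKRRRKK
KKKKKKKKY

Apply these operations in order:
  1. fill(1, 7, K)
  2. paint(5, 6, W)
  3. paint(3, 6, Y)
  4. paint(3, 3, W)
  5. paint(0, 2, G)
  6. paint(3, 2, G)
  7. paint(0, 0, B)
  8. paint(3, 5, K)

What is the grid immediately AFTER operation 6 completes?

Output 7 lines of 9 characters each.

Answer: KKGKKKKKK
KKKKKKKKK
KBKKKKKKK
KBGWRRYKK
KBKKRRRKK
KKKKRRWKK
KKKKKKKKY

Derivation:
After op 1 fill(1,7,K) [0 cells changed]:
KKKKKKKKK
KKKKKKKKK
KBKKKKKKK
KBKKRRRKK
KBKKRRRKK
KKKKRRRKK
KKKKKKKKY
After op 2 paint(5,6,W):
KKKKKKKKK
KKKKKKKKK
KBKKKKKKK
KBKKRRRKK
KBKKRRRKK
KKKKRRWKK
KKKKKKKKY
After op 3 paint(3,6,Y):
KKKKKKKKK
KKKKKKKKK
KBKKKKKKK
KBKKRRYKK
KBKKRRRKK
KKKKRRWKK
KKKKKKKKY
After op 4 paint(3,3,W):
KKKKKKKKK
KKKKKKKKK
KBKKKKKKK
KBKWRRYKK
KBKKRRRKK
KKKKRRWKK
KKKKKKKKY
After op 5 paint(0,2,G):
KKGKKKKKK
KKKKKKKKK
KBKKKKKKK
KBKWRRYKK
KBKKRRRKK
KKKKRRWKK
KKKKKKKKY
After op 6 paint(3,2,G):
KKGKKKKKK
KKKKKKKKK
KBKKKKKKK
KBGWRRYKK
KBKKRRRKK
KKKKRRWKK
KKKKKKKKY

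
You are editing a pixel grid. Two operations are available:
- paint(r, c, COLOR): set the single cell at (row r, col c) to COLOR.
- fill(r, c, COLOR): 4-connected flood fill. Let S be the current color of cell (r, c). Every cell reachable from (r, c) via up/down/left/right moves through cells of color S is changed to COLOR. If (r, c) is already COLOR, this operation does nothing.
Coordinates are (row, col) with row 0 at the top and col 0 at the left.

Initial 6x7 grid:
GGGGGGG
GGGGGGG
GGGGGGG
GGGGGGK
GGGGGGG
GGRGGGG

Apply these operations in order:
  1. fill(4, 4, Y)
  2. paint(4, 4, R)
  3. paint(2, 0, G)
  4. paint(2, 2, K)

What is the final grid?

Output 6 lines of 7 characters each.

Answer: YYYYYYY
YYYYYYY
GYKYYYY
YYYYYYK
YYYYRYY
YYRYYYY

Derivation:
After op 1 fill(4,4,Y) [40 cells changed]:
YYYYYYY
YYYYYYY
YYYYYYY
YYYYYYK
YYYYYYY
YYRYYYY
After op 2 paint(4,4,R):
YYYYYYY
YYYYYYY
YYYYYYY
YYYYYYK
YYYYRYY
YYRYYYY
After op 3 paint(2,0,G):
YYYYYYY
YYYYYYY
GYYYYYY
YYYYYYK
YYYYRYY
YYRYYYY
After op 4 paint(2,2,K):
YYYYYYY
YYYYYYY
GYKYYYY
YYYYYYK
YYYYRYY
YYRYYYY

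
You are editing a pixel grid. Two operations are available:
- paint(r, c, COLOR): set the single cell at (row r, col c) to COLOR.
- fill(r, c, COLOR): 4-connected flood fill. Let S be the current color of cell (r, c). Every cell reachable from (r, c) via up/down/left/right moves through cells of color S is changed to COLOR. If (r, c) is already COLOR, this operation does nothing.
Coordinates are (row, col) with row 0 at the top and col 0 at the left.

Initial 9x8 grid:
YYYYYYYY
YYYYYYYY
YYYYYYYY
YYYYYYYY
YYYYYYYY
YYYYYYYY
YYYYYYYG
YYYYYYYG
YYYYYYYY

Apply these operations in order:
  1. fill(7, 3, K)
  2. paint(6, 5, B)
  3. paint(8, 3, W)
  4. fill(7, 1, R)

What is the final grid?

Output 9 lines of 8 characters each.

After op 1 fill(7,3,K) [70 cells changed]:
KKKKKKKK
KKKKKKKK
KKKKKKKK
KKKKKKKK
KKKKKKKK
KKKKKKKK
KKKKKKKG
KKKKKKKG
KKKKKKKK
After op 2 paint(6,5,B):
KKKKKKKK
KKKKKKKK
KKKKKKKK
KKKKKKKK
KKKKKKKK
KKKKKKKK
KKKKKBKG
KKKKKKKG
KKKKKKKK
After op 3 paint(8,3,W):
KKKKKKKK
KKKKKKKK
KKKKKKKK
KKKKKKKK
KKKKKKKK
KKKKKKKK
KKKKKBKG
KKKKKKKG
KKKWKKKK
After op 4 fill(7,1,R) [68 cells changed]:
RRRRRRRR
RRRRRRRR
RRRRRRRR
RRRRRRRR
RRRRRRRR
RRRRRRRR
RRRRRBRG
RRRRRRRG
RRRWRRRR

Answer: RRRRRRRR
RRRRRRRR
RRRRRRRR
RRRRRRRR
RRRRRRRR
RRRRRRRR
RRRRRBRG
RRRRRRRG
RRRWRRRR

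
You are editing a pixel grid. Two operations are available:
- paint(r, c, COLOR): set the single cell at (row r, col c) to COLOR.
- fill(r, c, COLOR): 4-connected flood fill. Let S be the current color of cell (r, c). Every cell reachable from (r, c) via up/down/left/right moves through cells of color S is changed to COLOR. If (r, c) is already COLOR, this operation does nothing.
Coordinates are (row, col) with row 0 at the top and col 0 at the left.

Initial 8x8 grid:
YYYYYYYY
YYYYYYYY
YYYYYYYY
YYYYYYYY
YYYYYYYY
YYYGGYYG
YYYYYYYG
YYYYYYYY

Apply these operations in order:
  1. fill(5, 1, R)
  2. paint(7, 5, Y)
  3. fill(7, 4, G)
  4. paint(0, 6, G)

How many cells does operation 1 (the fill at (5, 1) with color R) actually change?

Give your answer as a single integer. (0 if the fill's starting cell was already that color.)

After op 1 fill(5,1,R) [60 cells changed]:
RRRRRRRR
RRRRRRRR
RRRRRRRR
RRRRRRRR
RRRRRRRR
RRRGGRRG
RRRRRRRG
RRRRRRRR

Answer: 60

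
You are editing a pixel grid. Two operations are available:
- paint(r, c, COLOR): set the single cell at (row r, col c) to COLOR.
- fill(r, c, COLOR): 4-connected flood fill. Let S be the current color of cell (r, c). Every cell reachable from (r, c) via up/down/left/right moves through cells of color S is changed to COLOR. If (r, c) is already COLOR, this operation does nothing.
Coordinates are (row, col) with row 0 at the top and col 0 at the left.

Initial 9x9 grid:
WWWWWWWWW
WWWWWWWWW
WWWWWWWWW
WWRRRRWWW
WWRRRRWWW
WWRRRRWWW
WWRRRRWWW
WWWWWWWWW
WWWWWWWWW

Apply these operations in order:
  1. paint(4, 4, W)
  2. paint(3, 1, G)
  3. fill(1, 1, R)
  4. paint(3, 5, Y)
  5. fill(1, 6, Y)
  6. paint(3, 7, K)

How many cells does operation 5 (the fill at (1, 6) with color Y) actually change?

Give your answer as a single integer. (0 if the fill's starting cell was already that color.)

Answer: 78

Derivation:
After op 1 paint(4,4,W):
WWWWWWWWW
WWWWWWWWW
WWWWWWWWW
WWRRRRWWW
WWRRWRWWW
WWRRRRWWW
WWRRRRWWW
WWWWWWWWW
WWWWWWWWW
After op 2 paint(3,1,G):
WWWWWWWWW
WWWWWWWWW
WWWWWWWWW
WGRRRRWWW
WWRRWRWWW
WWRRRRWWW
WWRRRRWWW
WWWWWWWWW
WWWWWWWWW
After op 3 fill(1,1,R) [64 cells changed]:
RRRRRRRRR
RRRRRRRRR
RRRRRRRRR
RGRRRRRRR
RRRRWRRRR
RRRRRRRRR
RRRRRRRRR
RRRRRRRRR
RRRRRRRRR
After op 4 paint(3,5,Y):
RRRRRRRRR
RRRRRRRRR
RRRRRRRRR
RGRRRYRRR
RRRRWRRRR
RRRRRRRRR
RRRRRRRRR
RRRRRRRRR
RRRRRRRRR
After op 5 fill(1,6,Y) [78 cells changed]:
YYYYYYYYY
YYYYYYYYY
YYYYYYYYY
YGYYYYYYY
YYYYWYYYY
YYYYYYYYY
YYYYYYYYY
YYYYYYYYY
YYYYYYYYY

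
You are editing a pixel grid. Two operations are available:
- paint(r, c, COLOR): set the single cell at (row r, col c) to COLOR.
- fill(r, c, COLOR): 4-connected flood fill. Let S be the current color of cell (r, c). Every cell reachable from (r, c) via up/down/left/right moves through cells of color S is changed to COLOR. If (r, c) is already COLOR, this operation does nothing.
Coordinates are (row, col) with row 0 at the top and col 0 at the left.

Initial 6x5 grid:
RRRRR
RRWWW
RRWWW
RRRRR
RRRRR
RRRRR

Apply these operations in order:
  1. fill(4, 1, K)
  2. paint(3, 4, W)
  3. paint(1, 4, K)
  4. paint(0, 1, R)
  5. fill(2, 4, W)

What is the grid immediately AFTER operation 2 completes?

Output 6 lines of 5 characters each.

After op 1 fill(4,1,K) [24 cells changed]:
KKKKK
KKWWW
KKWWW
KKKKK
KKKKK
KKKKK
After op 2 paint(3,4,W):
KKKKK
KKWWW
KKWWW
KKKKW
KKKKK
KKKKK

Answer: KKKKK
KKWWW
KKWWW
KKKKW
KKKKK
KKKKK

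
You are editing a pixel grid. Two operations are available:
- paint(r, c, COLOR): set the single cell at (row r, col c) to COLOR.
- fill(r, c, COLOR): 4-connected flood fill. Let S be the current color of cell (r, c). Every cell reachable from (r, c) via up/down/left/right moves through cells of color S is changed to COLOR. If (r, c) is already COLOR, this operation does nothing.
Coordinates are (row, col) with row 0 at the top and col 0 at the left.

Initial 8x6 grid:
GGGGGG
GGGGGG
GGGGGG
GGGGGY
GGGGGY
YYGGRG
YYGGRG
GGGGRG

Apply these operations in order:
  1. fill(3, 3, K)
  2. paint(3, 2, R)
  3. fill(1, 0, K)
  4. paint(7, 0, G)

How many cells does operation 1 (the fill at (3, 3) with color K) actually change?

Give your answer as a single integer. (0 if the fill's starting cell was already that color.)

Answer: 36

Derivation:
After op 1 fill(3,3,K) [36 cells changed]:
KKKKKK
KKKKKK
KKKKKK
KKKKKY
KKKKKY
YYKKRG
YYKKRG
KKKKRG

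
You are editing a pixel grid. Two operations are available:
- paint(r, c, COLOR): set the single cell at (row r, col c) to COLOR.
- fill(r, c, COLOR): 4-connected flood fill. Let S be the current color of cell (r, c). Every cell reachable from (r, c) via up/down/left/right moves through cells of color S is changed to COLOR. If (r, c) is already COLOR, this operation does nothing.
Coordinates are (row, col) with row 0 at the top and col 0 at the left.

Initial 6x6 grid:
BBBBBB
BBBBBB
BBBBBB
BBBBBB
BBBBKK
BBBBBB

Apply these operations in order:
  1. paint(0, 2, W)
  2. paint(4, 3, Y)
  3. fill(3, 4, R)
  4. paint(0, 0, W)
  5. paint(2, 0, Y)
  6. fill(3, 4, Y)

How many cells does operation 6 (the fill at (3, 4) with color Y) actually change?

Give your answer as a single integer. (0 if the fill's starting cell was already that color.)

After op 1 paint(0,2,W):
BBWBBB
BBBBBB
BBBBBB
BBBBBB
BBBBKK
BBBBBB
After op 2 paint(4,3,Y):
BBWBBB
BBBBBB
BBBBBB
BBBBBB
BBBYKK
BBBBBB
After op 3 fill(3,4,R) [32 cells changed]:
RRWRRR
RRRRRR
RRRRRR
RRRRRR
RRRYKK
RRRRRR
After op 4 paint(0,0,W):
WRWRRR
RRRRRR
RRRRRR
RRRRRR
RRRYKK
RRRRRR
After op 5 paint(2,0,Y):
WRWRRR
RRRRRR
YRRRRR
RRRRRR
RRRYKK
RRRRRR
After op 6 fill(3,4,Y) [30 cells changed]:
WYWYYY
YYYYYY
YYYYYY
YYYYYY
YYYYKK
YYYYYY

Answer: 30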